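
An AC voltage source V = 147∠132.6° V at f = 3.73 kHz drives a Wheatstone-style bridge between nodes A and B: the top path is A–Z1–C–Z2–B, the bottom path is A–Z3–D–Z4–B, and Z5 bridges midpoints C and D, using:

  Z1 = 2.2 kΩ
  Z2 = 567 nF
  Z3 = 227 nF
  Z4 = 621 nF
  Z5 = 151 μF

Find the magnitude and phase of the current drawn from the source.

Step 1 — Angular frequency: ω = 2π·f = 2π·3730 = 2.344e+04 rad/s.
Step 2 — Component impedances:
  Z1: Z = R = 2200 Ω
  Z2: Z = 1/(jωC) = -j/(ω·C) = 0 - j75.25 Ω
  Z3: Z = 1/(jωC) = -j/(ω·C) = 0 - j188 Ω
  Z4: Z = 1/(jωC) = -j/(ω·C) = 0 - j68.71 Ω
  Z5: Z = 1/(jωC) = -j/(ω·C) = 0 - j0.2826 Ω
Step 3 — Bridge requires nodal analysis (the Z5 bridge couples midpoints C and D, so the two paths cannot be reduced to a simple series/parallel combination). Setting node B to ground and injecting 1 A at node A, the 3-node admittance system at A, C, D solves to V_A = Z_AB = 15.97 - j222.6 Ω = 223.2∠-85.9° Ω.
Step 4 — Source phasor: V = 147∠132.6° V = -99.5 + j108.2 V.
Step 5 — Ohm's law: I = V / Z_total = (-99.5 + j108.2) / (15.97 - j222.6) = -0.5156 - j0.41 A.
Step 6 — Convert to polar: |I| = 0.6587 A, ∠I = -141.5°.

I = 0.6587∠-141.5° A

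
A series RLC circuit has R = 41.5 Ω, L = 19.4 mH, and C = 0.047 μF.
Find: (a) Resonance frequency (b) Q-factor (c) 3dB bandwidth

Step 1 — Resonance: ω₀ = 1/√(LC) = 1/√(0.0194·4.7e-08) = 3.312e+04 rad/s.
Step 2 — f₀ = ω₀/(2π) = 5271 Hz.
Step 3 — Series Q: Q = ω₀L/R = 3.312e+04·0.0194/41.5 = 15.48.
Step 4 — Bandwidth: Δω = ω₀/Q = 2139 rad/s; BW = Δω/(2π) = 340.5 Hz.

(a) f₀ = 5271 Hz  (b) Q = 15.48  (c) BW = 340.5 Hz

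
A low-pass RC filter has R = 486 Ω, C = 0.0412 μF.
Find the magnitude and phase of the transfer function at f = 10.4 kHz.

Step 1 — Angular frequency: ω = 2π·1.04e+04 = 6.535e+04 rad/s.
Step 2 — Transfer function: H(jω) = 1/(1 + jωRC).
Step 3 — Denominator: 1 + jωRC = 1 + j·6.535e+04·486·4.12e-08 = 1 + j1.308.
Step 4 — H = 0.3687 - j0.4825.
Step 5 — Magnitude: |H| = 0.6072 (-4.3 dB); phase: φ = -52.6°.

|H| = 0.6072 (-4.3 dB), φ = -52.6°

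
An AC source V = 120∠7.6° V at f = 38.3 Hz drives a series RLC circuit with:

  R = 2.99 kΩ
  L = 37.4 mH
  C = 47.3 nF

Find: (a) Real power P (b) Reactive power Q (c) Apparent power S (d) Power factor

Step 1 — Angular frequency: ω = 2π·f = 2π·38.3 = 240.6 rad/s.
Step 2 — Component impedances:
  R: Z = R = 2990 Ω
  L: Z = jωL = j·240.6·0.0374 = 0 + j9 Ω
  C: Z = 1/(jωC) = -j/(ω·C) = 0 - j8.785e+04 Ω
Step 3 — Series combination: Z_total = R + L + C = 2990 - j8.784e+04 Ω = 8.79e+04∠-88.1° Ω.
Step 4 — Source phasor: V = 120∠7.6° V = 118.9 + j15.87 V.
Step 5 — Current: I = V / Z = -0.0001344 + j0.001359 A = 0.001365∠95.7° A.
Step 6 — Complex power: S = V·I* = 0.005573 - j0.1637 VA.
Step 7 — Real power: P = Re(S) = 0.005573 W.
Step 8 — Reactive power: Q = Im(S) = -0.1637 VAR.
Step 9 — Apparent power: |S| = 0.1638 VA.
Step 10 — Power factor: PF = P/|S| = 0.03402 (leading).

(a) P = 0.005573 W  (b) Q = -0.1637 VAR  (c) S = 0.1638 VA  (d) PF = 0.03402 (leading)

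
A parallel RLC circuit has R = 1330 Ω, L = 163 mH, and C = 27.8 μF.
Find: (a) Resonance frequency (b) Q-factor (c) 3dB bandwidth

Step 1 — Resonance: ω₀ = 1/√(LC) = 1/√(0.163·2.78e-05) = 469.8 rad/s.
Step 2 — f₀ = ω₀/(2π) = 74.77 Hz.
Step 3 — Parallel Q: Q = R/(ω₀L) = 1330/(469.8·0.163) = 17.37.
Step 4 — Bandwidth: Δω = ω₀/Q = 27.05 rad/s; BW = Δω/(2π) = 4.305 Hz.

(a) f₀ = 74.77 Hz  (b) Q = 17.37  (c) BW = 4.305 Hz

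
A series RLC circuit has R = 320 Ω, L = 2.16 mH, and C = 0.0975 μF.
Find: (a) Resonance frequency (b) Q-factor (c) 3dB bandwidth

Step 1 — Resonance: ω₀ = 1/√(LC) = 1/√(0.00216·9.75e-08) = 6.891e+04 rad/s.
Step 2 — f₀ = ω₀/(2π) = 1.097e+04 Hz.
Step 3 — Series Q: Q = ω₀L/R = 6.891e+04·0.00216/320 = 0.4651.
Step 4 — Bandwidth: Δω = ω₀/Q = 1.481e+05 rad/s; BW = Δω/(2π) = 2.358e+04 Hz.

(a) f₀ = 1.097e+04 Hz  (b) Q = 0.4651  (c) BW = 2.358e+04 Hz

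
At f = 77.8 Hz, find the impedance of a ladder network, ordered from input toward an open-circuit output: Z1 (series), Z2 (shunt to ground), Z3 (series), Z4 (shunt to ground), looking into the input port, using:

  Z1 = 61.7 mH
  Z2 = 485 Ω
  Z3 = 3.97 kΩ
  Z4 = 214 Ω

Step 1 — Angular frequency: ω = 2π·f = 2π·77.8 = 488.8 rad/s.
Step 2 — Component impedances:
  Z1: Z = jωL = j·488.8·0.0617 = 0 + j30.16 Ω
  Z2: Z = R = 485 Ω
  Z3: Z = R = 3970 Ω
  Z4: Z = R = 214 Ω
Step 3 — Ladder network (open output): work backward from the far end, alternating series and parallel combinations. Z_in = 434.6 + j30.16 Ω = 435.7∠4.0° Ω.

Z = 434.6 + j30.16 Ω = 435.7∠4.0° Ω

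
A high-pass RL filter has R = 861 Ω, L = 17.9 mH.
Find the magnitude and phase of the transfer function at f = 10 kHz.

Step 1 — Angular frequency: ω = 2π·1e+04 = 6.283e+04 rad/s.
Step 2 — Transfer function: H(jω) = jωL/(R + jωL).
Step 3 — Numerator jωL = j·1125; denominator R + jωL = 861 + j1125.
Step 4 — H = 0.6305 + j0.4827.
Step 5 — Magnitude: |H| = 0.794 (-2.0 dB); phase: φ = 37.4°.

|H| = 0.794 (-2.0 dB), φ = 37.4°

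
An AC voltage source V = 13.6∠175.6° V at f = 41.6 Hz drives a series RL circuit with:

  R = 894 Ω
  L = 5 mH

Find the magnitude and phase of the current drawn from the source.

Step 1 — Angular frequency: ω = 2π·f = 2π·41.6 = 261.4 rad/s.
Step 2 — Component impedances:
  R: Z = R = 894 Ω
  L: Z = jωL = j·261.4·0.005 = 0 + j1.307 Ω
Step 3 — Series combination: Z_total = R + L = 894 + j1.307 Ω = 894∠0.1° Ω.
Step 4 — Source phasor: V = 13.6∠175.6° V = -13.56 + j1.043 V.
Step 5 — Ohm's law: I = V / Z_total = (-13.56 + j1.043) / (894 + j1.307) = -0.01517 + j0.001189 A.
Step 6 — Convert to polar: |I| = 0.01521 A, ∠I = 175.5°.

I = 0.01521∠175.5° A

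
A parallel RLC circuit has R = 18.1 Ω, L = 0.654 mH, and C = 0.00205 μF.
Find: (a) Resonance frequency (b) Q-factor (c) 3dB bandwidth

Step 1 — Resonance: ω₀ = 1/√(LC) = 1/√(0.000654·2.05e-09) = 8.636e+05 rad/s.
Step 2 — f₀ = ω₀/(2π) = 1.375e+05 Hz.
Step 3 — Parallel Q: Q = R/(ω₀L) = 18.1/(8.636e+05·0.000654) = 0.03205.
Step 4 — Bandwidth: Δω = ω₀/Q = 2.695e+07 rad/s; BW = Δω/(2π) = 4.289e+06 Hz.

(a) f₀ = 1.375e+05 Hz  (b) Q = 0.03205  (c) BW = 4.289e+06 Hz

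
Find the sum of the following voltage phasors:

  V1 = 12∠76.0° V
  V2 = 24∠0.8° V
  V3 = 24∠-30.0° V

Step 1 — Convert each phasor to rectangular form:
  V1 = 12·(cos(76.0°) + j·sin(76.0°)) = 2.903 + j11.64 V
  V2 = 24·(cos(0.8°) + j·sin(0.8°)) = 24 + j0.3351 V
  V3 = 24·(cos(-30.0°) + j·sin(-30.0°)) = 20.78 - j12 V
Step 2 — Sum components: V_total = 47.69 - j0.02136 V.
Step 3 — Convert to polar: |V_total| = 47.69 V, ∠V_total = -0.0°.

V_total = 47.69∠-0.0° V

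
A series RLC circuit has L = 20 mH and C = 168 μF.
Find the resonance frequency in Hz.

Step 1 — Resonance condition Im(Z)=0 gives ω₀ = 1/√(LC).
Step 2 — ω₀ = 1/√(0.02·0.000168) = 545.5 rad/s.
Step 3 — f₀ = ω₀/(2π) = 86.83 Hz.

f₀ = 86.83 Hz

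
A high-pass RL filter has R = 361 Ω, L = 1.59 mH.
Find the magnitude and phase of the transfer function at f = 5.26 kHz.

Step 1 — Angular frequency: ω = 2π·5260 = 3.305e+04 rad/s.
Step 2 — Transfer function: H(jω) = jωL/(R + jωL).
Step 3 — Numerator jωL = j·52.55; denominator R + jωL = 361 + j52.55.
Step 4 — H = 0.02075 + j0.1425.
Step 5 — Magnitude: |H| = 0.144 (-16.8 dB); phase: φ = 81.7°.

|H| = 0.144 (-16.8 dB), φ = 81.7°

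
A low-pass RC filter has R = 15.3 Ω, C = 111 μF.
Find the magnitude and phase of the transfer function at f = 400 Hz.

Step 1 — Angular frequency: ω = 2π·400 = 2513 rad/s.
Step 2 — Transfer function: H(jω) = 1/(1 + jωRC).
Step 3 — Denominator: 1 + jωRC = 1 + j·2513·15.3·0.000111 = 1 + j4.268.
Step 4 — H = 0.05203 - j0.2221.
Step 5 — Magnitude: |H| = 0.2281 (-12.8 dB); phase: φ = -76.8°.

|H| = 0.2281 (-12.8 dB), φ = -76.8°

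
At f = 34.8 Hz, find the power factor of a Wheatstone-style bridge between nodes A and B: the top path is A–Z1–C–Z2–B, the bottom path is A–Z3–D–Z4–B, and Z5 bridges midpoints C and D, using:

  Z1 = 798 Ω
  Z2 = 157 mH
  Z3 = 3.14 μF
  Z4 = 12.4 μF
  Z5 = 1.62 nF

Step 1 — Angular frequency: ω = 2π·f = 2π·34.8 = 218.7 rad/s.
Step 2 — Component impedances:
  Z1: Z = R = 798 Ω
  Z2: Z = jωL = j·218.7·0.157 = 0 + j34.33 Ω
  Z3: Z = 1/(jωC) = -j/(ω·C) = 0 - j1457 Ω
  Z4: Z = 1/(jωC) = -j/(ω·C) = 0 - j368.8 Ω
  Z5: Z = 1/(jωC) = -j/(ω·C) = 0 - j2.823e+06 Ω
Step 3 — Bridge requires nodal analysis (the Z5 bridge couples midpoints C and D, so the two paths cannot be reduced to a simple series/parallel combination). Setting node B to ground and injecting 1 A at node A, the 3-node admittance system at A, C, D solves to V_A = Z_AB = 691.6 - j273.2 Ω = 743.6∠-21.6° Ω.
Step 4 — Power factor: PF = cos(φ) = Re(Z)/|Z| = 691.6/743.6 = 0.9301.
Step 5 — Type: Im(Z) = -273.2 ⇒ leading (phase φ = -21.6°).

PF = 0.9301 (leading, φ = -21.6°)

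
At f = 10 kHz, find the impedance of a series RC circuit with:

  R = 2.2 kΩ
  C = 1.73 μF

Step 1 — Angular frequency: ω = 2π·f = 2π·1e+04 = 6.283e+04 rad/s.
Step 2 — Component impedances:
  R: Z = R = 2200 Ω
  C: Z = 1/(jωC) = -j/(ω·C) = 0 - j9.2 Ω
Step 3 — Series combination: Z_total = R + C = 2200 - j9.2 Ω = 2200∠-0.2° Ω.

Z = 2200 - j9.2 Ω = 2200∠-0.2° Ω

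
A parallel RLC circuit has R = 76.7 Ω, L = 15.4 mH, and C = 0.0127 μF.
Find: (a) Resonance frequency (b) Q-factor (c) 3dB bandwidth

Step 1 — Resonance: ω₀ = 1/√(LC) = 1/√(0.0154·1.27e-08) = 7.151e+04 rad/s.
Step 2 — f₀ = ω₀/(2π) = 1.138e+04 Hz.
Step 3 — Parallel Q: Q = R/(ω₀L) = 76.7/(7.151e+04·0.0154) = 0.06965.
Step 4 — Bandwidth: Δω = ω₀/Q = 1.027e+06 rad/s; BW = Δω/(2π) = 1.634e+05 Hz.

(a) f₀ = 1.138e+04 Hz  (b) Q = 0.06965  (c) BW = 1.634e+05 Hz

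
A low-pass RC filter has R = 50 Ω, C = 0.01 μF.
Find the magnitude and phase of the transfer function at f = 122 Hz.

Step 1 — Angular frequency: ω = 2π·122 = 766.5 rad/s.
Step 2 — Transfer function: H(jω) = 1/(1 + jωRC).
Step 3 — Denominator: 1 + jωRC = 1 + j·766.5·50·1e-08 = 1 + j0.0003833.
Step 4 — H = 1 - j0.0003833.
Step 5 — Magnitude: |H| = 1 (-0.0 dB); phase: φ = -0.0°.

|H| = 1 (-0.0 dB), φ = -0.0°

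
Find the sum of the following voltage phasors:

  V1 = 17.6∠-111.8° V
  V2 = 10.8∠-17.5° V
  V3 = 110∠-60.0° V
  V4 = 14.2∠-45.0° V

Step 1 — Convert each phasor to rectangular form:
  V1 = 17.6·(cos(-111.8°) + j·sin(-111.8°)) = -6.536 - j16.34 V
  V2 = 10.8·(cos(-17.5°) + j·sin(-17.5°)) = 10.3 - j3.248 V
  V3 = 110·(cos(-60.0°) + j·sin(-60.0°)) = 55 - j95.26 V
  V4 = 14.2·(cos(-45.0°) + j·sin(-45.0°)) = 10.04 - j10.04 V
Step 2 — Sum components: V_total = 68.8 - j124.9 V.
Step 3 — Convert to polar: |V_total| = 142.6 V, ∠V_total = -61.1°.

V_total = 142.6∠-61.1° V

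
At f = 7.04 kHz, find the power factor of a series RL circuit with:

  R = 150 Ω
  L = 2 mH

Step 1 — Angular frequency: ω = 2π·f = 2π·7040 = 4.423e+04 rad/s.
Step 2 — Component impedances:
  R: Z = R = 150 Ω
  L: Z = jωL = j·4.423e+04·0.002 = 0 + j88.47 Ω
Step 3 — Series combination: Z_total = R + L = 150 + j88.47 Ω = 174.1∠30.5° Ω.
Step 4 — Power factor: PF = cos(φ) = Re(Z)/|Z| = 150/174.14 = 0.8614.
Step 5 — Type: Im(Z) = 88.47 ⇒ lagging (phase φ = 30.5°).

PF = 0.8614 (lagging, φ = 30.5°)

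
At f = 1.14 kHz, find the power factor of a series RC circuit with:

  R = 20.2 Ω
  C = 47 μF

Step 1 — Angular frequency: ω = 2π·f = 2π·1140 = 7163 rad/s.
Step 2 — Component impedances:
  R: Z = R = 20.2 Ω
  C: Z = 1/(jωC) = -j/(ω·C) = 0 - j2.97 Ω
Step 3 — Series combination: Z_total = R + C = 20.2 - j2.97 Ω = 20.42∠-8.4° Ω.
Step 4 — Power factor: PF = cos(φ) = Re(Z)/|Z| = 20.2/20.417 = 0.9894.
Step 5 — Type: Im(Z) = -2.97 ⇒ leading (phase φ = -8.4°).

PF = 0.9894 (leading, φ = -8.4°)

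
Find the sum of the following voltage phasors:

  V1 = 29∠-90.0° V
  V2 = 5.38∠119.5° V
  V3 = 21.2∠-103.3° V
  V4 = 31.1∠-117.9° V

Step 1 — Convert each phasor to rectangular form:
  V1 = 29·(cos(-90.0°) + j·sin(-90.0°)) = 0 - j29 V
  V2 = 5.38·(cos(119.5°) + j·sin(119.5°)) = -2.649 + j4.683 V
  V3 = 21.2·(cos(-103.3°) + j·sin(-103.3°)) = -4.877 - j20.63 V
  V4 = 31.1·(cos(-117.9°) + j·sin(-117.9°)) = -14.55 - j27.49 V
Step 2 — Sum components: V_total = -22.08 - j72.43 V.
Step 3 — Convert to polar: |V_total| = 75.72 V, ∠V_total = -107.0°.

V_total = 75.72∠-107.0° V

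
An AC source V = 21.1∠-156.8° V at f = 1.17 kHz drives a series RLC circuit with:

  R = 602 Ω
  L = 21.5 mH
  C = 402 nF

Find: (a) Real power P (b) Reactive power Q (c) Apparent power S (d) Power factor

Step 1 — Angular frequency: ω = 2π·f = 2π·1170 = 7351 rad/s.
Step 2 — Component impedances:
  R: Z = R = 602 Ω
  L: Z = jωL = j·7351·0.0215 = 0 + j158.1 Ω
  C: Z = 1/(jωC) = -j/(ω·C) = 0 - j338.4 Ω
Step 3 — Series combination: Z_total = R + L + C = 602 - j180.3 Ω = 628.4∠-16.7° Ω.
Step 4 — Source phasor: V = 21.1∠-156.8° V = -19.39 - j8.312 V.
Step 5 — Current: I = V / Z = -0.02577 - j0.02153 A = 0.03358∠-140.1° A.
Step 6 — Complex power: S = V·I* = 0.6787 - j0.2033 VA.
Step 7 — Real power: P = Re(S) = 0.6787 W.
Step 8 — Reactive power: Q = Im(S) = -0.2033 VAR.
Step 9 — Apparent power: |S| = 0.7084 VA.
Step 10 — Power factor: PF = P/|S| = 0.9579 (leading).

(a) P = 0.6787 W  (b) Q = -0.2033 VAR  (c) S = 0.7084 VA  (d) PF = 0.9579 (leading)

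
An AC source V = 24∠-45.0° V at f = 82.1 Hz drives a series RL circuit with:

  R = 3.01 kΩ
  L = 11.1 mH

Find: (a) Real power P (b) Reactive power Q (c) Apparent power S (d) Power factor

Step 1 — Angular frequency: ω = 2π·f = 2π·82.1 = 515.8 rad/s.
Step 2 — Component impedances:
  R: Z = R = 3010 Ω
  L: Z = jωL = j·515.8·0.0111 = 0 + j5.726 Ω
Step 3 — Series combination: Z_total = R + L = 3010 + j5.726 Ω = 3010∠0.1° Ω.
Step 4 — Source phasor: V = 24∠-45.0° V = 16.97 - j16.97 V.
Step 5 — Current: I = V / Z = 0.005627 - j0.005649 A = 0.007973∠-45.1° A.
Step 6 — Complex power: S = V·I* = 0.1914 + j0.000364 VA.
Step 7 — Real power: P = Re(S) = 0.1914 W.
Step 8 — Reactive power: Q = Im(S) = 0.000364 VAR.
Step 9 — Apparent power: |S| = 0.1914 VA.
Step 10 — Power factor: PF = P/|S| = 1 (lagging).

(a) P = 0.1914 W  (b) Q = 0.000364 VAR  (c) S = 0.1914 VA  (d) PF = 1 (lagging)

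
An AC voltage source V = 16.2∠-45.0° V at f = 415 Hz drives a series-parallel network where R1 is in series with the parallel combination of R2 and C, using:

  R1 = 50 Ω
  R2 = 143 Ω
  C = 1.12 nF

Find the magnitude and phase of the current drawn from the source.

Step 1 — Angular frequency: ω = 2π·f = 2π·415 = 2608 rad/s.
Step 2 — Component impedances:
  R1: Z = R = 50 Ω
  R2: Z = R = 143 Ω
  C: Z = 1/(jωC) = -j/(ω·C) = 0 - j3.424e+05 Ω
Step 3 — Parallel branch: R2 || C = 1/(1/R2 + 1/C) = 143 - j0.05972 Ω.
Step 4 — Series with R1: Z_total = R1 + (R2 || C) = 193 - j0.05972 Ω = 193∠-0.0° Ω.
Step 5 — Source phasor: V = 16.2∠-45.0° V = 11.46 - j11.46 V.
Step 6 — Ohm's law: I = V / Z_total = (11.46 - j11.46) / (193 - j0.05972) = 0.05937 - j0.05933 A.
Step 7 — Convert to polar: |I| = 0.08394 A, ∠I = -45.0°.

I = 0.08394∠-45.0° A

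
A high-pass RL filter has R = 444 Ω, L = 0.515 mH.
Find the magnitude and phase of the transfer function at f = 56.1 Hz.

Step 1 — Angular frequency: ω = 2π·56.1 = 352.5 rad/s.
Step 2 — Transfer function: H(jω) = jωL/(R + jωL).
Step 3 — Numerator jωL = j·0.1815; denominator R + jωL = 444 + j0.1815.
Step 4 — H = 1.672e-07 + j0.0004089.
Step 5 — Magnitude: |H| = 0.0004089 (-67.8 dB); phase: φ = 90.0°.

|H| = 0.0004089 (-67.8 dB), φ = 90.0°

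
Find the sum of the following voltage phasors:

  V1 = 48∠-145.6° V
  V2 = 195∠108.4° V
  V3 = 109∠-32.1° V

Step 1 — Convert each phasor to rectangular form:
  V1 = 48·(cos(-145.6°) + j·sin(-145.6°)) = -39.61 - j27.12 V
  V2 = 195·(cos(108.4°) + j·sin(108.4°)) = -61.55 + j185 V
  V3 = 109·(cos(-32.1°) + j·sin(-32.1°)) = 92.34 - j57.92 V
Step 2 — Sum components: V_total = -8.821 + j99.99 V.
Step 3 — Convert to polar: |V_total| = 100.4 V, ∠V_total = 95.0°.

V_total = 100.4∠95.0° V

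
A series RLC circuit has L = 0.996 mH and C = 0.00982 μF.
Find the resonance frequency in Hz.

Step 1 — Resonance condition Im(Z)=0 gives ω₀ = 1/√(LC).
Step 2 — ω₀ = 1/√(0.000996·9.82e-09) = 3.198e+05 rad/s.
Step 3 — f₀ = ω₀/(2π) = 5.089e+04 Hz.

f₀ = 5.089e+04 Hz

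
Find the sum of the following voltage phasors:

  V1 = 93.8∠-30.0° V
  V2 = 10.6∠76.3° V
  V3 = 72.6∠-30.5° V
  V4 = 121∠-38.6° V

Step 1 — Convert each phasor to rectangular form:
  V1 = 93.8·(cos(-30.0°) + j·sin(-30.0°)) = 81.23 - j46.9 V
  V2 = 10.6·(cos(76.3°) + j·sin(76.3°)) = 2.51 + j10.3 V
  V3 = 72.6·(cos(-30.5°) + j·sin(-30.5°)) = 62.55 - j36.85 V
  V4 = 121·(cos(-38.6°) + j·sin(-38.6°)) = 94.56 - j75.49 V
Step 2 — Sum components: V_total = 240.9 - j148.9 V.
Step 3 — Convert to polar: |V_total| = 283.2 V, ∠V_total = -31.7°.

V_total = 283.2∠-31.7° V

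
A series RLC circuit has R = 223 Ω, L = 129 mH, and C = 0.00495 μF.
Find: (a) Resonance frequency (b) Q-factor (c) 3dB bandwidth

Step 1 — Resonance: ω₀ = 1/√(LC) = 1/√(0.129·4.95e-09) = 3.957e+04 rad/s.
Step 2 — f₀ = ω₀/(2π) = 6298 Hz.
Step 3 — Series Q: Q = ω₀L/R = 3.957e+04·0.129/223 = 22.89.
Step 4 — Bandwidth: Δω = ω₀/Q = 1729 rad/s; BW = Δω/(2π) = 275.1 Hz.

(a) f₀ = 6298 Hz  (b) Q = 22.89  (c) BW = 275.1 Hz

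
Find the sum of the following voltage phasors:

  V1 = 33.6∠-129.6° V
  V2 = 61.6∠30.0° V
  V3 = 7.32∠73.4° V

Step 1 — Convert each phasor to rectangular form:
  V1 = 33.6·(cos(-129.6°) + j·sin(-129.6°)) = -21.42 - j25.89 V
  V2 = 61.6·(cos(30.0°) + j·sin(30.0°)) = 53.35 + j30.8 V
  V3 = 7.32·(cos(73.4°) + j·sin(73.4°)) = 2.091 + j7.015 V
Step 2 — Sum components: V_total = 34.02 + j11.93 V.
Step 3 — Convert to polar: |V_total| = 36.05 V, ∠V_total = 19.3°.

V_total = 36.05∠19.3° V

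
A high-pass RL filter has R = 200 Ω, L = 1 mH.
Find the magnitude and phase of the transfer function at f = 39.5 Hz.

Step 1 — Angular frequency: ω = 2π·39.5 = 248.2 rad/s.
Step 2 — Transfer function: H(jω) = jωL/(R + jωL).
Step 3 — Numerator jωL = j·0.2482; denominator R + jωL = 200 + j0.2482.
Step 4 — H = 1.54e-06 + j0.001241.
Step 5 — Magnitude: |H| = 0.001241 (-58.1 dB); phase: φ = 89.9°.

|H| = 0.001241 (-58.1 dB), φ = 89.9°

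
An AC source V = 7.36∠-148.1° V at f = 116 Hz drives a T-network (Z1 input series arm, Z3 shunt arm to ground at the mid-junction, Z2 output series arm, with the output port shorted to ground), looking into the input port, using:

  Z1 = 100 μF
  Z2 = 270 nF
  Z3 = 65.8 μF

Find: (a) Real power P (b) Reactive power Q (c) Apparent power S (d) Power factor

Step 1 — Angular frequency: ω = 2π·f = 2π·116 = 728.8 rad/s.
Step 2 — Component impedances:
  Z1: Z = 1/(jωC) = -j/(ω·C) = 0 - j13.72 Ω
  Z2: Z = 1/(jωC) = -j/(ω·C) = 0 - j5082 Ω
  Z3: Z = 1/(jωC) = -j/(ω·C) = 0 - j20.85 Ω
Step 3 — With the output port shorted to ground, the output series arm Z2 runs from the junction to ground; the shunt arm Z3 also runs from the junction to ground. They appear in parallel: Z3 || Z2 = 0 - j20.77 Ω.
Step 4 — Series with input arm Z1: Z_in = Z1 + (Z3 || Z2) = 0 - j34.49 Ω = 34.49∠-90.0° Ω.
Step 5 — Source phasor: V = 7.36∠-148.1° V = -6.248 - j3.889 V.
Step 6 — Current: I = V / Z = 0.1128 - j0.1812 A = 0.2134∠-58.1° A.
Step 7 — Complex power: S = V·I* = 0 - j1.571 VA.
Step 8 — Real power: P = Re(S) = 0 W.
Step 9 — Reactive power: Q = Im(S) = -1.571 VAR.
Step 10 — Apparent power: |S| = 1.571 VA.
Step 11 — Power factor: PF = P/|S| = 0 (leading).

(a) P = 0 W  (b) Q = -1.571 VAR  (c) S = 1.571 VA  (d) PF = 0 (leading)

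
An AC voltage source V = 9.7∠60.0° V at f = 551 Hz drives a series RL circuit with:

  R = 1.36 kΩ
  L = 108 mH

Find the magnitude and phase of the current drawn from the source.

Step 1 — Angular frequency: ω = 2π·f = 2π·551 = 3462 rad/s.
Step 2 — Component impedances:
  R: Z = R = 1360 Ω
  L: Z = jωL = j·3462·0.108 = 0 + j373.9 Ω
Step 3 — Series combination: Z_total = R + L = 1360 + j373.9 Ω = 1410∠15.4° Ω.
Step 4 — Source phasor: V = 9.7∠60.0° V = 4.85 + j8.4 V.
Step 5 — Ohm's law: I = V / Z_total = (4.85 + j8.4) / (1360 + j373.9) = 0.004894 + j0.004831 A.
Step 6 — Convert to polar: |I| = 0.006877 A, ∠I = 44.6°.

I = 0.006877∠44.6° A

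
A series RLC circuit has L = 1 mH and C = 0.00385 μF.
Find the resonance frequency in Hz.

Step 1 — Resonance condition Im(Z)=0 gives ω₀ = 1/√(LC).
Step 2 — ω₀ = 1/√(0.001·3.85e-09) = 5.096e+05 rad/s.
Step 3 — f₀ = ω₀/(2π) = 8.111e+04 Hz.

f₀ = 8.111e+04 Hz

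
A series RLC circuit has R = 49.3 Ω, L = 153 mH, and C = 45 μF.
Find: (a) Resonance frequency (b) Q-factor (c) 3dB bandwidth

Step 1 — Resonance condition Im(Z)=0 gives ω₀ = 1/√(LC).
Step 2 — ω₀ = 1/√(0.153·4.5e-05) = 381.1 rad/s.
Step 3 — f₀ = ω₀/(2π) = 60.66 Hz.
Step 4 — Series Q: Q = ω₀L/R = 381.1·0.153/49.3 = 1.183.
Step 5 — 3dB bandwidth: Δω = ω₀/Q = 322.2 rad/s; BW = Δω/(2π) = 51.28 Hz.

(a) f₀ = 60.66 Hz  (b) Q = 1.183  (c) BW = 51.28 Hz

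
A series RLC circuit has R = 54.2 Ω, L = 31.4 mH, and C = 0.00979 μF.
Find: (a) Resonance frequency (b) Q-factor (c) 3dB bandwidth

Step 1 — Resonance condition Im(Z)=0 gives ω₀ = 1/√(LC).
Step 2 — ω₀ = 1/√(0.0314·9.79e-09) = 5.704e+04 rad/s.
Step 3 — f₀ = ω₀/(2π) = 9077 Hz.
Step 4 — Series Q: Q = ω₀L/R = 5.704e+04·0.0314/54.2 = 33.04.
Step 5 — 3dB bandwidth: Δω = ω₀/Q = 1726 rad/s; BW = Δω/(2π) = 274.7 Hz.

(a) f₀ = 9077 Hz  (b) Q = 33.04  (c) BW = 274.7 Hz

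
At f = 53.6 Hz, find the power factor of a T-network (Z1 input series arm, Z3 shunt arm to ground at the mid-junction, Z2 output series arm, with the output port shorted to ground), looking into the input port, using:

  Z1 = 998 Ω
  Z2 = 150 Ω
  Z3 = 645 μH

Step 1 — Angular frequency: ω = 2π·f = 2π·53.6 = 336.8 rad/s.
Step 2 — Component impedances:
  Z1: Z = R = 998 Ω
  Z2: Z = R = 150 Ω
  Z3: Z = jωL = j·336.8·0.000645 = 0 + j0.2172 Ω
Step 3 — With the output port shorted to ground, the output series arm Z2 runs from the junction to ground; the shunt arm Z3 also runs from the junction to ground. They appear in parallel: Z3 || Z2 = 0.0003146 + j0.2172 Ω.
Step 4 — Series with input arm Z1: Z_in = Z1 + (Z3 || Z2) = 998 + j0.2172 Ω = 998∠0.0° Ω.
Step 5 — Power factor: PF = cos(φ) = Re(Z)/|Z| = 998/998 = 1.
Step 6 — Type: Im(Z) = 0.2172 ⇒ lagging (phase φ = 0.0°).

PF = 1 (lagging, φ = 0.0°)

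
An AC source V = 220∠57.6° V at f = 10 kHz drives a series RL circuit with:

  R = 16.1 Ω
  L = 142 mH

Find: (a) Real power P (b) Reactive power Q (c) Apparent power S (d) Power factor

Step 1 — Angular frequency: ω = 2π·f = 2π·1e+04 = 6.283e+04 rad/s.
Step 2 — Component impedances:
  R: Z = R = 16.1 Ω
  L: Z = jωL = j·6.283e+04·0.142 = 0 + j8922 Ω
Step 3 — Series combination: Z_total = R + L = 16.1 + j8922 Ω = 8922∠89.9° Ω.
Step 4 — Source phasor: V = 220∠57.6° V = 117.9 + j185.8 V.
Step 5 — Current: I = V / Z = 0.02084 - j0.01317 A = 0.02466∠-32.3° A.
Step 6 — Complex power: S = V·I* = 0.009789 + j5.425 VA.
Step 7 — Real power: P = Re(S) = 0.009789 W.
Step 8 — Reactive power: Q = Im(S) = 5.425 VAR.
Step 9 — Apparent power: |S| = 5.425 VA.
Step 10 — Power factor: PF = P/|S| = 0.001805 (lagging).

(a) P = 0.009789 W  (b) Q = 5.425 VAR  (c) S = 5.425 VA  (d) PF = 0.001805 (lagging)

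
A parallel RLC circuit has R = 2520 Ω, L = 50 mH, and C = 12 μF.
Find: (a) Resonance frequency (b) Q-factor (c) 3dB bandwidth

Step 1 — Resonance: ω₀ = 1/√(LC) = 1/√(0.05·1.2e-05) = 1291 rad/s.
Step 2 — f₀ = ω₀/(2π) = 205.5 Hz.
Step 3 — Parallel Q: Q = R/(ω₀L) = 2520/(1291·0.05) = 39.04.
Step 4 — Bandwidth: Δω = ω₀/Q = 33.07 rad/s; BW = Δω/(2π) = 5.263 Hz.

(a) f₀ = 205.5 Hz  (b) Q = 39.04  (c) BW = 5.263 Hz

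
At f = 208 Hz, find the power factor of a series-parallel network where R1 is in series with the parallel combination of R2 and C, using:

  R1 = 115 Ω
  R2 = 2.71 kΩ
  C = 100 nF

Step 1 — Angular frequency: ω = 2π·f = 2π·208 = 1307 rad/s.
Step 2 — Component impedances:
  R1: Z = R = 115 Ω
  R2: Z = R = 2710 Ω
  C: Z = 1/(jωC) = -j/(ω·C) = 0 - j7652 Ω
Step 3 — Parallel branch: R2 || C = 1/(1/R2 + 1/C) = 2408 - j852.8 Ω.
Step 4 — Series with R1: Z_total = R1 + (R2 || C) = 2523 - j852.8 Ω = 2663∠-18.7° Ω.
Step 5 — Power factor: PF = cos(φ) = Re(Z)/|Z| = 2522.95/2663.2 = 0.9473.
Step 6 — Type: Im(Z) = -852.8 ⇒ leading (phase φ = -18.7°).

PF = 0.9473 (leading, φ = -18.7°)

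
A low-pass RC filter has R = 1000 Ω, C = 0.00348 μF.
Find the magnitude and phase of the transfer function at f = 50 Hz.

Step 1 — Angular frequency: ω = 2π·50 = 314.2 rad/s.
Step 2 — Transfer function: H(jω) = 1/(1 + jωRC).
Step 3 — Denominator: 1 + jωRC = 1 + j·314.2·1000·3.48e-09 = 1 + j0.001093.
Step 4 — H = 1 - j0.001093.
Step 5 — Magnitude: |H| = 1 (-0.0 dB); phase: φ = -0.1°.

|H| = 1 (-0.0 dB), φ = -0.1°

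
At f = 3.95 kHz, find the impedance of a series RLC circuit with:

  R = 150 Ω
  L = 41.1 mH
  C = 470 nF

Step 1 — Angular frequency: ω = 2π·f = 2π·3950 = 2.482e+04 rad/s.
Step 2 — Component impedances:
  R: Z = R = 150 Ω
  L: Z = jωL = j·2.482e+04·0.0411 = 0 + j1020 Ω
  C: Z = 1/(jωC) = -j/(ω·C) = 0 - j85.73 Ω
Step 3 — Series combination: Z_total = R + L + C = 150 + j934.3 Ω = 946.3∠80.9° Ω.

Z = 150 + j934.3 Ω = 946.3∠80.9° Ω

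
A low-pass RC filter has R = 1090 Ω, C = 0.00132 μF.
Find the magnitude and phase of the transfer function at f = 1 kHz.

Step 1 — Angular frequency: ω = 2π·1000 = 6283 rad/s.
Step 2 — Transfer function: H(jω) = 1/(1 + jωRC).
Step 3 — Denominator: 1 + jωRC = 1 + j·6283·1090·1.32e-09 = 1 + j0.00904.
Step 4 — H = 0.9999 - j0.00904.
Step 5 — Magnitude: |H| = 1 (-0.0 dB); phase: φ = -0.5°.

|H| = 1 (-0.0 dB), φ = -0.5°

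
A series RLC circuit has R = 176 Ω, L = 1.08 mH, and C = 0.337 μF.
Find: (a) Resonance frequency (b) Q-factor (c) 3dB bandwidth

Step 1 — Resonance: ω₀ = 1/√(LC) = 1/√(0.00108·3.37e-07) = 5.242e+04 rad/s.
Step 2 — f₀ = ω₀/(2π) = 8342 Hz.
Step 3 — Series Q: Q = ω₀L/R = 5.242e+04·0.00108/176 = 0.3217.
Step 4 — Bandwidth: Δω = ω₀/Q = 1.63e+05 rad/s; BW = Δω/(2π) = 2.594e+04 Hz.

(a) f₀ = 8342 Hz  (b) Q = 0.3217  (c) BW = 2.594e+04 Hz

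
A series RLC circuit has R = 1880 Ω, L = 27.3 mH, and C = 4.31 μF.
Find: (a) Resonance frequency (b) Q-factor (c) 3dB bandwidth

Step 1 — Resonance: ω₀ = 1/√(LC) = 1/√(0.0273·4.31e-06) = 2915 rad/s.
Step 2 — f₀ = ω₀/(2π) = 464 Hz.
Step 3 — Series Q: Q = ω₀L/R = 2915·0.0273/1880 = 0.04233.
Step 4 — Bandwidth: Δω = ω₀/Q = 6.886e+04 rad/s; BW = Δω/(2π) = 1.096e+04 Hz.

(a) f₀ = 464 Hz  (b) Q = 0.04233  (c) BW = 1.096e+04 Hz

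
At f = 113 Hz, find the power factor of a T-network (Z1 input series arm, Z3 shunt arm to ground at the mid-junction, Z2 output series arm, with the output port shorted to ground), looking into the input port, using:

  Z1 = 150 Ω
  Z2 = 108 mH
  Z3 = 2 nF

Step 1 — Angular frequency: ω = 2π·f = 2π·113 = 710 rad/s.
Step 2 — Component impedances:
  Z1: Z = R = 150 Ω
  Z2: Z = jωL = j·710·0.108 = 0 + j76.68 Ω
  Z3: Z = 1/(jωC) = -j/(ω·C) = 0 - j7.042e+05 Ω
Step 3 — With the output port shorted to ground, the output series arm Z2 runs from the junction to ground; the shunt arm Z3 also runs from the junction to ground. They appear in parallel: Z3 || Z2 = 0 + j76.69 Ω.
Step 4 — Series with input arm Z1: Z_in = Z1 + (Z3 || Z2) = 150 + j76.69 Ω = 168.5∠27.1° Ω.
Step 5 — Power factor: PF = cos(φ) = Re(Z)/|Z| = 150/168.47 = 0.8904.
Step 6 — Type: Im(Z) = 76.69 ⇒ lagging (phase φ = 27.1°).

PF = 0.8904 (lagging, φ = 27.1°)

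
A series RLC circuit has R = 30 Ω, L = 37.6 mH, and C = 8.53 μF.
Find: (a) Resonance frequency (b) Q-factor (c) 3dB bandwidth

Step 1 — Resonance: ω₀ = 1/√(LC) = 1/√(0.0376·8.53e-06) = 1766 rad/s.
Step 2 — f₀ = ω₀/(2π) = 281 Hz.
Step 3 — Series Q: Q = ω₀L/R = 1766·0.0376/30 = 2.213.
Step 4 — Bandwidth: Δω = ω₀/Q = 797.9 rad/s; BW = Δω/(2π) = 127 Hz.

(a) f₀ = 281 Hz  (b) Q = 2.213  (c) BW = 127 Hz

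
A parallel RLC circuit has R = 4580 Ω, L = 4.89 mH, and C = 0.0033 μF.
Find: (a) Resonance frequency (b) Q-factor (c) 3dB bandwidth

Step 1 — Resonance: ω₀ = 1/√(LC) = 1/√(0.00489·3.3e-09) = 2.489e+05 rad/s.
Step 2 — f₀ = ω₀/(2π) = 3.962e+04 Hz.
Step 3 — Parallel Q: Q = R/(ω₀L) = 4580/(2.489e+05·0.00489) = 3.762.
Step 4 — Bandwidth: Δω = ω₀/Q = 6.616e+04 rad/s; BW = Δω/(2π) = 1.053e+04 Hz.

(a) f₀ = 3.962e+04 Hz  (b) Q = 3.762  (c) BW = 1.053e+04 Hz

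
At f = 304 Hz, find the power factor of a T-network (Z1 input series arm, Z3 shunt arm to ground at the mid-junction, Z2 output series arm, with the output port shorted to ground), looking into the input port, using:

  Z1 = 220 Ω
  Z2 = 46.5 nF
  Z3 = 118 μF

Step 1 — Angular frequency: ω = 2π·f = 2π·304 = 1910 rad/s.
Step 2 — Component impedances:
  Z1: Z = R = 220 Ω
  Z2: Z = 1/(jωC) = -j/(ω·C) = 0 - j1.126e+04 Ω
  Z3: Z = 1/(jωC) = -j/(ω·C) = 0 - j4.437 Ω
Step 3 — With the output port shorted to ground, the output series arm Z2 runs from the junction to ground; the shunt arm Z3 also runs from the junction to ground. They appear in parallel: Z3 || Z2 = 0 - j4.435 Ω.
Step 4 — Series with input arm Z1: Z_in = Z1 + (Z3 || Z2) = 220 - j4.435 Ω = 220∠-1.2° Ω.
Step 5 — Power factor: PF = cos(φ) = Re(Z)/|Z| = 220/220.04 = 0.9998.
Step 6 — Type: Im(Z) = -4.435 ⇒ leading (phase φ = -1.2°).

PF = 0.9998 (leading, φ = -1.2°)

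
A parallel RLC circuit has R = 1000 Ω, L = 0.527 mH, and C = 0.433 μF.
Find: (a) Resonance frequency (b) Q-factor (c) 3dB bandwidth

Step 1 — Resonance: ω₀ = 1/√(LC) = 1/√(0.000527·4.33e-07) = 6.62e+04 rad/s.
Step 2 — f₀ = ω₀/(2π) = 1.054e+04 Hz.
Step 3 — Parallel Q: Q = R/(ω₀L) = 1000/(6.62e+04·0.000527) = 28.66.
Step 4 — Bandwidth: Δω = ω₀/Q = 2309 rad/s; BW = Δω/(2π) = 367.6 Hz.

(a) f₀ = 1.054e+04 Hz  (b) Q = 28.66  (c) BW = 367.6 Hz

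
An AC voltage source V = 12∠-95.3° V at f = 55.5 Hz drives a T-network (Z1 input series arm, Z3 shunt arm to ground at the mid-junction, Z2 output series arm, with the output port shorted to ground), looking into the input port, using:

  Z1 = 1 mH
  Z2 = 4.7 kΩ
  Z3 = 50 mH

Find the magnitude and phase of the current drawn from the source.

Step 1 — Angular frequency: ω = 2π·f = 2π·55.5 = 348.7 rad/s.
Step 2 — Component impedances:
  Z1: Z = jωL = j·348.7·0.001 = 0 + j0.3487 Ω
  Z2: Z = R = 4700 Ω
  Z3: Z = jωL = j·348.7·0.05 = 0 + j17.44 Ω
Step 3 — With the output port shorted to ground, the output series arm Z2 runs from the junction to ground; the shunt arm Z3 also runs from the junction to ground. They appear in parallel: Z3 || Z2 = 0.06468 + j17.44 Ω.
Step 4 — Series with input arm Z1: Z_in = Z1 + (Z3 || Z2) = 0.06468 + j17.78 Ω = 17.78∠89.8° Ω.
Step 5 — Source phasor: V = 12∠-95.3° V = -1.108 - j11.95 V.
Step 6 — Ohm's law: I = V / Z_total = (-1.108 - j11.95) / (0.06468 + j17.78) = -0.6721 + j0.05988 A.
Step 7 — Convert to polar: |I| = 0.6747 A, ∠I = 174.9°.

I = 0.6747∠174.9° A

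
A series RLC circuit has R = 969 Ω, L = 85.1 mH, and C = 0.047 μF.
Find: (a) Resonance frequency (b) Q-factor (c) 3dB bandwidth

Step 1 — Resonance: ω₀ = 1/√(LC) = 1/√(0.0851·4.7e-08) = 1.581e+04 rad/s.
Step 2 — f₀ = ω₀/(2π) = 2517 Hz.
Step 3 — Series Q: Q = ω₀L/R = 1.581e+04·0.0851/969 = 1.389.
Step 4 — Bandwidth: Δω = ω₀/Q = 1.139e+04 rad/s; BW = Δω/(2π) = 1812 Hz.

(a) f₀ = 2517 Hz  (b) Q = 1.389  (c) BW = 1812 Hz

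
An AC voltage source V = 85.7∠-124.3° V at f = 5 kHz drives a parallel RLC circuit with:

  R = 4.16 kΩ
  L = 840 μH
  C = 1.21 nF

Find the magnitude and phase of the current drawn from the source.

Step 1 — Angular frequency: ω = 2π·f = 2π·5000 = 3.142e+04 rad/s.
Step 2 — Component impedances:
  R: Z = R = 4160 Ω
  L: Z = jωL = j·3.142e+04·0.00084 = 0 + j26.39 Ω
  C: Z = 1/(jωC) = -j/(ω·C) = 0 - j2.631e+04 Ω
Step 3 — Parallel combination: 1/Z_total = 1/R + 1/L + 1/C; Z_total = 0.1677 + j26.41 Ω = 26.42∠89.6° Ω.
Step 4 — Source phasor: V = 85.7∠-124.3° V = -48.29 - j70.8 V.
Step 5 — Ohm's law: I = V / Z_total = (-48.29 - j70.8) / (0.1677 + j26.41) = -2.692 + j1.811 A.
Step 6 — Convert to polar: |I| = 3.244 A, ∠I = 146.1°.

I = 3.244∠146.1° A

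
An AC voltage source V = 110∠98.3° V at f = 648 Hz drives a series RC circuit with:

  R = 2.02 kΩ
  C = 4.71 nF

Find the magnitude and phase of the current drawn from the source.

Step 1 — Angular frequency: ω = 2π·f = 2π·648 = 4072 rad/s.
Step 2 — Component impedances:
  R: Z = R = 2020 Ω
  C: Z = 1/(jωC) = -j/(ω·C) = 0 - j5.215e+04 Ω
Step 3 — Series combination: Z_total = R + C = 2020 - j5.215e+04 Ω = 5.219e+04∠-87.8° Ω.
Step 4 — Source phasor: V = 110∠98.3° V = -15.88 + j108.8 V.
Step 5 — Ohm's law: I = V / Z_total = (-15.88 + j108.8) / (2020 - j5.215e+04) = -0.002096 - j0.0002233 A.
Step 6 — Convert to polar: |I| = 0.002108 A, ∠I = -173.9°.

I = 0.002108∠-173.9° A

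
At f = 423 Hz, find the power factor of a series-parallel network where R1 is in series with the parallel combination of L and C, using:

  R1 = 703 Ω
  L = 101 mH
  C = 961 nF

Step 1 — Angular frequency: ω = 2π·f = 2π·423 = 2658 rad/s.
Step 2 — Component impedances:
  R1: Z = R = 703 Ω
  L: Z = jωL = j·2658·0.101 = 0 + j268.4 Ω
  C: Z = 1/(jωC) = -j/(ω·C) = 0 - j391.5 Ω
Step 3 — Parallel branch: L || C = 1/(1/L + 1/C) = 0 + j853.9 Ω.
Step 4 — Series with R1: Z_total = R1 + (L || C) = 703 + j853.9 Ω = 1106∠50.5° Ω.
Step 5 — Power factor: PF = cos(φ) = Re(Z)/|Z| = 703/1106 = 0.6356.
Step 6 — Type: Im(Z) = 853.9 ⇒ lagging (phase φ = 50.5°).

PF = 0.6356 (lagging, φ = 50.5°)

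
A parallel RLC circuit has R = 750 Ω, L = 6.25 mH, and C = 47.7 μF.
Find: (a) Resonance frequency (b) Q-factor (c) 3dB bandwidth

Step 1 — Resonance: ω₀ = 1/√(LC) = 1/√(0.00625·4.77e-05) = 1831 rad/s.
Step 2 — f₀ = ω₀/(2π) = 291.5 Hz.
Step 3 — Parallel Q: Q = R/(ω₀L) = 750/(1831·0.00625) = 65.52.
Step 4 — Bandwidth: Δω = ω₀/Q = 27.95 rad/s; BW = Δω/(2π) = 4.449 Hz.

(a) f₀ = 291.5 Hz  (b) Q = 65.52  (c) BW = 4.449 Hz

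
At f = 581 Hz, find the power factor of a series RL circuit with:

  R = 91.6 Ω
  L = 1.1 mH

Step 1 — Angular frequency: ω = 2π·f = 2π·581 = 3651 rad/s.
Step 2 — Component impedances:
  R: Z = R = 91.6 Ω
  L: Z = jωL = j·3651·0.0011 = 0 + j4.016 Ω
Step 3 — Series combination: Z_total = R + L = 91.6 + j4.016 Ω = 91.69∠2.5° Ω.
Step 4 — Power factor: PF = cos(φ) = Re(Z)/|Z| = 91.6/91.69 = 0.999.
Step 5 — Type: Im(Z) = 4.016 ⇒ lagging (phase φ = 2.5°).

PF = 0.999 (lagging, φ = 2.5°)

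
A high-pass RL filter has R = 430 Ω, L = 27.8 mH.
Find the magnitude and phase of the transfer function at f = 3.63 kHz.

Step 1 — Angular frequency: ω = 2π·3630 = 2.281e+04 rad/s.
Step 2 — Transfer function: H(jω) = jωL/(R + jωL).
Step 3 — Numerator jωL = j·634.1; denominator R + jωL = 430 + j634.1.
Step 4 — H = 0.685 + j0.4645.
Step 5 — Magnitude: |H| = 0.8276 (-1.6 dB); phase: φ = 34.1°.

|H| = 0.8276 (-1.6 dB), φ = 34.1°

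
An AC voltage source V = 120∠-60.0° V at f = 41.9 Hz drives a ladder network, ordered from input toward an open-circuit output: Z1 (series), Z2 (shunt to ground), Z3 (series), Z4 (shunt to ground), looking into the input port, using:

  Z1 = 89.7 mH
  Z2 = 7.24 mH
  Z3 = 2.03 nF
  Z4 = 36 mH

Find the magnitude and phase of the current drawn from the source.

Step 1 — Angular frequency: ω = 2π·f = 2π·41.9 = 263.3 rad/s.
Step 2 — Component impedances:
  Z1: Z = jωL = j·263.3·0.0897 = 0 + j23.61 Ω
  Z2: Z = jωL = j·263.3·0.00724 = 0 + j1.906 Ω
  Z3: Z = 1/(jωC) = -j/(ω·C) = 0 - j1.871e+06 Ω
  Z4: Z = jωL = j·263.3·0.036 = 0 + j9.478 Ω
Step 3 — Ladder network (open output): work backward from the far end, alternating series and parallel combinations. Z_in = 0 + j25.52 Ω = 25.52∠90.0° Ω.
Step 4 — Source phasor: V = 120∠-60.0° V = 60 - j103.9 V.
Step 5 — Ohm's law: I = V / Z_total = (60 - j103.9) / (0 + j25.52) = -4.072 - j2.351 A.
Step 6 — Convert to polar: |I| = 4.702 A, ∠I = -150.0°.

I = 4.702∠-150.0° A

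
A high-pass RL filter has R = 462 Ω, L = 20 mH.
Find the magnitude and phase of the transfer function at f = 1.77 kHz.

Step 1 — Angular frequency: ω = 2π·1770 = 1.112e+04 rad/s.
Step 2 — Transfer function: H(jω) = jωL/(R + jωL).
Step 3 — Numerator jωL = j·222.4; denominator R + jωL = 462 + j222.4.
Step 4 — H = 0.1882 + j0.3908.
Step 5 — Magnitude: |H| = 0.4338 (-7.3 dB); phase: φ = 64.3°.

|H| = 0.4338 (-7.3 dB), φ = 64.3°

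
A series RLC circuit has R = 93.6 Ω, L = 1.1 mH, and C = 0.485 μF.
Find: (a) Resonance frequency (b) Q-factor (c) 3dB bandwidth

Step 1 — Resonance: ω₀ = 1/√(LC) = 1/√(0.0011·4.85e-07) = 4.329e+04 rad/s.
Step 2 — f₀ = ω₀/(2π) = 6891 Hz.
Step 3 — Series Q: Q = ω₀L/R = 4.329e+04·0.0011/93.6 = 0.5088.
Step 4 — Bandwidth: Δω = ω₀/Q = 8.509e+04 rad/s; BW = Δω/(2π) = 1.354e+04 Hz.

(a) f₀ = 6891 Hz  (b) Q = 0.5088  (c) BW = 1.354e+04 Hz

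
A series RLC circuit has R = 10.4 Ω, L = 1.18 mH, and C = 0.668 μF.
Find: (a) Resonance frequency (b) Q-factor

Step 1 — Resonance condition Im(Z)=0 gives ω₀ = 1/√(LC).
Step 2 — ω₀ = 1/√(0.00118·6.68e-07) = 3.562e+04 rad/s.
Step 3 — f₀ = ω₀/(2π) = 5669 Hz.
Step 4 — Series Q: Q = ω₀L/R = 3.562e+04·0.00118/10.4 = 4.041.

(a) f₀ = 5669 Hz  (b) Q = 4.041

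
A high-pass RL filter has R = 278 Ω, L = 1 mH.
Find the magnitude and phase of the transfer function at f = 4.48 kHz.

Step 1 — Angular frequency: ω = 2π·4480 = 2.815e+04 rad/s.
Step 2 — Transfer function: H(jω) = jωL/(R + jωL).
Step 3 — Numerator jωL = j·28.15; denominator R + jωL = 278 + j28.15.
Step 4 — H = 0.01015 + j0.1002.
Step 5 — Magnitude: |H| = 0.1007 (-19.9 dB); phase: φ = 84.2°.

|H| = 0.1007 (-19.9 dB), φ = 84.2°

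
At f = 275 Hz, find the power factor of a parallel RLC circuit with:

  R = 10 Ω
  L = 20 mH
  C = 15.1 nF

Step 1 — Angular frequency: ω = 2π·f = 2π·275 = 1728 rad/s.
Step 2 — Component impedances:
  R: Z = R = 10 Ω
  L: Z = jωL = j·1728·0.02 = 0 + j34.56 Ω
  C: Z = 1/(jωC) = -j/(ω·C) = 0 - j3.833e+04 Ω
Step 3 — Parallel combination: 1/Z_total = 1/R + 1/L + 1/C; Z_total = 9.229 + j2.668 Ω = 9.607∠16.1° Ω.
Step 4 — Power factor: PF = cos(φ) = Re(Z)/|Z| = 9.229/9.607 = 0.9607.
Step 5 — Type: Im(Z) = 2.668 ⇒ lagging (phase φ = 16.1°).

PF = 0.9607 (lagging, φ = 16.1°)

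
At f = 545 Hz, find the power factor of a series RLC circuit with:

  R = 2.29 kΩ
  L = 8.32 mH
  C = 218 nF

Step 1 — Angular frequency: ω = 2π·f = 2π·545 = 3424 rad/s.
Step 2 — Component impedances:
  R: Z = R = 2290 Ω
  L: Z = jωL = j·3424·0.00832 = 0 + j28.49 Ω
  C: Z = 1/(jωC) = -j/(ω·C) = 0 - j1340 Ω
Step 3 — Series combination: Z_total = R + L + C = 2290 - j1311 Ω = 2639∠-29.8° Ω.
Step 4 — Power factor: PF = cos(φ) = Re(Z)/|Z| = 2290/2639 = 0.8678.
Step 5 — Type: Im(Z) = -1311 ⇒ leading (phase φ = -29.8°).

PF = 0.8678 (leading, φ = -29.8°)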